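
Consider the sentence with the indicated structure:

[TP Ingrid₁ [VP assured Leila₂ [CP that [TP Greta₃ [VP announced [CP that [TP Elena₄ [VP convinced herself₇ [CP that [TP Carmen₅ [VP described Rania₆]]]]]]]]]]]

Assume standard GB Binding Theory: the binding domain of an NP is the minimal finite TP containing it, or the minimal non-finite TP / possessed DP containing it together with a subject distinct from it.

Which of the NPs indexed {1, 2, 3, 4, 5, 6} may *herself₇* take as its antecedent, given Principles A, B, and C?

*herself* is an anaphor, so Principle A applies: it must be bound in its binding domain.
Binding domain of *herself₇*: the embedded TP, whose subject is Elena₄.
*Ingrid₁* c-commands the anaphor but is outside its binding domain → cannot satisfy Principle A.
*Leila₂* c-commands the anaphor but is outside its binding domain → cannot satisfy Principle A.
*Greta₃* c-commands the anaphor but is outside its binding domain → cannot satisfy Principle A.
*Elena₄* c-commands the anaphor within its binding domain → licit binder.
*Carmen₅* does not c-command the anaphor → cannot bind it.
*Rania₆* does not c-command the anaphor → cannot bind it.

{4}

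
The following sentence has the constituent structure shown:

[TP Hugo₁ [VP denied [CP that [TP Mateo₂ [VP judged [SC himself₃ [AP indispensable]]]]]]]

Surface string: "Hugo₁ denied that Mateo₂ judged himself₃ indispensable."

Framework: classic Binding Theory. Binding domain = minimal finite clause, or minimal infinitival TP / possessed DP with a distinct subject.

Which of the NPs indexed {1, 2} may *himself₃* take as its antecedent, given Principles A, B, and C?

{2}

*himself* is an anaphor, so Principle A applies: it must be bound in its binding domain.
Binding domain of *himself₃*: the embedded TP, whose subject is Mateo₂.
*Hugo₁* c-commands the anaphor but is outside its binding domain → cannot satisfy Principle A.
*Mateo₂* c-commands the anaphor within its binding domain → licit binder.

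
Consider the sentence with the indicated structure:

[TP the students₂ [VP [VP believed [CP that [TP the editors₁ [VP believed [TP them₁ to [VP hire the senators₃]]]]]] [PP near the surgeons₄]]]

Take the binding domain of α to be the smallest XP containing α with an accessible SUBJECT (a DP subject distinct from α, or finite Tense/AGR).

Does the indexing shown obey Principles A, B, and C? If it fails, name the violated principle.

Principle B

The two coindexed NPs are *the editors₁* and *them₁*.
*them₁* is a pronoun. Its binding domain is the embedded TP, whose subject is the editors₁.
*the editors₁* c-commands it within that domain and carries the same index.
The pronoun is locally bound → Principle B violation.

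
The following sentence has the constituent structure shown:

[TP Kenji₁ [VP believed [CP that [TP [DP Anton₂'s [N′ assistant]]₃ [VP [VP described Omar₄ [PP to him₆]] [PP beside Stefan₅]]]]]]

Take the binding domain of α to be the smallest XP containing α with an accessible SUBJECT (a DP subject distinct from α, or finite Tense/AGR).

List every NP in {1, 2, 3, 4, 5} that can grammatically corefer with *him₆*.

*him* is a pronoun, so Principle B applies: it must be free in its binding domain.
Binding domain of *him₆*: the embedded TP, whose subject is [Anton₂'s assistant]₃.
*Kenji₁* c-commands the pronoun but from outside its binding domain, and is not c-commanded by it → coindexation permitted.
*Anton₂* and the pronoun do not c-command one another → neither Principle B nor Principle C is at stake; coindexation permitted.
*[Anton₂'s assistant]₃* c-commands the pronoun within its binding domain → coindexation would violate Principle B.
*Omar₄* c-commands the pronoun within its binding domain → coindexation would violate Principle B.
*Stefan₅* and the pronoun do not c-command one another → neither Principle B nor Principle C is at stake; coindexation permitted.

{1, 2, 5}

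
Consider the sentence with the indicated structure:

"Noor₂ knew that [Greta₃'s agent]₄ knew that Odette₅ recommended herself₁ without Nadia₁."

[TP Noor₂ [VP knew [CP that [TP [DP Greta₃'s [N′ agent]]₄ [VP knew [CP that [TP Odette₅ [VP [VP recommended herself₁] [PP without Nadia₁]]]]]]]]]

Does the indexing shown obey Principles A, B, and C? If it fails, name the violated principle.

The two coindexed NPs are *Nadia₁* and *herself₁*.
*herself₁* is an anaphor. Principle A requires it to be bound within its binding domain — the embedded TP, whose subject is Odette₅.
Within that domain it is c-commanded by *Odette₅*, which does not share its index.
*Nadia₁* does not c-command the anaphor at all.
The anaphor is unbound in its domain → Principle A violation.

Principle A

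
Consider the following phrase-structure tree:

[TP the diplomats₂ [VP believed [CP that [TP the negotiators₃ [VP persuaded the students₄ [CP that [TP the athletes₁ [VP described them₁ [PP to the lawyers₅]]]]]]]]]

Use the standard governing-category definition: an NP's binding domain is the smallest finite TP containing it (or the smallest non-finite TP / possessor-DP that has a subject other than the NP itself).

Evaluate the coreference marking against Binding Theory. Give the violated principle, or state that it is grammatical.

Principle B

The two coindexed NPs are *the athletes₁* and *them₁*.
*them₁* is a pronoun. Its binding domain is the embedded TP, whose subject is the athletes₁.
*the athletes₁* c-commands it within that domain and carries the same index.
The pronoun is locally bound → Principle B violation.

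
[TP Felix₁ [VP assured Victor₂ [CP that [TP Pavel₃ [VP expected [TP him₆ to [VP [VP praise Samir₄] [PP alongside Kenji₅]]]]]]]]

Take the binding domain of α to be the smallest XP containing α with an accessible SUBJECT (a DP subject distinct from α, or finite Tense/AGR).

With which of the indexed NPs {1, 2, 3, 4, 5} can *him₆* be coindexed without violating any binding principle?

{1, 2}

*him* is a pronoun, so Principle B applies: it must be free in its binding domain.
Binding domain of *him₆*: the embedded TP, whose subject is Pavel₃.
*Felix₁* c-commands the pronoun but from outside its binding domain, and is not c-commanded by it → coindexation permitted.
*Victor₂* c-commands the pronoun but from outside its binding domain, and is not c-commanded by it → coindexation permitted.
*Pavel₃* c-commands the pronoun within its binding domain → coindexation would violate Principle B.
*Samir₄*: the pronoun c-commands this R-expression → coindexation would violate Principle C on *Samir₄*.
*Kenji₅*: the pronoun c-commands this R-expression → coindexation would violate Principle C on *Kenji₅*.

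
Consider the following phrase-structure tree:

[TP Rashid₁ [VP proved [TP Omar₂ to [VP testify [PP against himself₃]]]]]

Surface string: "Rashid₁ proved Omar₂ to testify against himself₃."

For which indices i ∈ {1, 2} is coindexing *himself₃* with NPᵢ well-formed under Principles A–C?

{2}

*himself* is an anaphor, so Principle A applies: it must be bound in its binding domain.
Binding domain of *himself₃*: the embedded TP, whose subject is Omar₂.
*Rashid₁* c-commands the anaphor but is outside its binding domain → cannot satisfy Principle A.
*Omar₂* c-commands the anaphor within its binding domain → licit binder.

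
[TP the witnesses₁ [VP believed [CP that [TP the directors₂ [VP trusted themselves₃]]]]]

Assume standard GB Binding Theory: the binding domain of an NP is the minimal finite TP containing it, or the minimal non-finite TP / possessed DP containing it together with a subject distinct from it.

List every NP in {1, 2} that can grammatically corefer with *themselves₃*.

{2}

*themselves* is an anaphor, so Principle A applies: it must be bound in its binding domain.
Binding domain of *themselves₃*: the embedded TP, whose subject is the directors₂.
*the witnesses₁* c-commands the anaphor but is outside its binding domain → cannot satisfy Principle A.
*the directors₂* c-commands the anaphor within its binding domain → licit binder.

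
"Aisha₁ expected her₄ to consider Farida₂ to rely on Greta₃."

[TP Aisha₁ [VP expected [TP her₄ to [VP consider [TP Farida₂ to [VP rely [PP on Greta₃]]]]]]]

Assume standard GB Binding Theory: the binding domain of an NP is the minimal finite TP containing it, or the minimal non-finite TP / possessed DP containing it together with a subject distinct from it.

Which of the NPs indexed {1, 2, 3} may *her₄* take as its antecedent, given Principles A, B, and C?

none

*her* is a pronoun, so Principle B applies: it must be free in its binding domain.
Binding domain of *her₄*: the matrix TP, whose subject is Aisha₁.
*Aisha₁* c-commands the pronoun within its binding domain → coindexation would violate Principle B.
*Farida₂*: the pronoun c-commands this R-expression → coindexation would violate Principle C on *Farida₂*.
*Greta₃*: the pronoun c-commands this R-expression → coindexation would violate Principle C on *Greta₃*.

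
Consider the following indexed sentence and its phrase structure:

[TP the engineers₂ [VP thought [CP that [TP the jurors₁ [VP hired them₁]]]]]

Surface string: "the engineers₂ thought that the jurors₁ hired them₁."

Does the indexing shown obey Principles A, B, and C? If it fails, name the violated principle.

The two coindexed NPs are *the jurors₁* and *them₁*.
*them₁* is a pronoun. Its binding domain is the embedded TP, whose subject is the jurors₁.
*the jurors₁* c-commands it within that domain and carries the same index.
The pronoun is locally bound → Principle B violation.

Principle B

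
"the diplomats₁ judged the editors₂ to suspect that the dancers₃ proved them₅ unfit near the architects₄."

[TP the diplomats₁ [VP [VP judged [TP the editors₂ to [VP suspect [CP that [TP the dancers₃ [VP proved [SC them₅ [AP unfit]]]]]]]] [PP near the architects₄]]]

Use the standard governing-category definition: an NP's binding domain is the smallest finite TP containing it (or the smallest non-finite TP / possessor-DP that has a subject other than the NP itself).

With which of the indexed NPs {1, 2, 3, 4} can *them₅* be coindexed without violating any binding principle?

*them* is a pronoun, so Principle B applies: it must be free in its binding domain.
Binding domain of *them₅*: the embedded TP, whose subject is the dancers₃.
*the diplomats₁* c-commands the pronoun but from outside its binding domain, and is not c-commanded by it → coindexation permitted.
*the editors₂* c-commands the pronoun but from outside its binding domain, and is not c-commanded by it → coindexation permitted.
*the dancers₃* c-commands the pronoun within its binding domain → coindexation would violate Principle B.
*the architects₄* and the pronoun do not c-command one another → neither Principle B nor Principle C is at stake; coindexation permitted.

{1, 2, 4}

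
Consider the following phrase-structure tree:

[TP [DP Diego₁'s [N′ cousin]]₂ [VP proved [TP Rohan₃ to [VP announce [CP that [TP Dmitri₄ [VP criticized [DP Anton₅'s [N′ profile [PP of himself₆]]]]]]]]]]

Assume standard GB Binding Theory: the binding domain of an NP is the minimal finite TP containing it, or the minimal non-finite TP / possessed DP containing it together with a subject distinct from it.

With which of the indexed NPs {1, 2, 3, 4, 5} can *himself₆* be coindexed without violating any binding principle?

*himself* is an anaphor, so Principle A applies: it must be bound in its binding domain.
Binding domain of *himself₆*: the possessed DP, whose subject is Anton₅.
*Diego₁* does not c-command the anaphor → cannot bind it.
*[Diego₁'s cousin]₂* c-commands the anaphor but is outside its binding domain → cannot satisfy Principle A.
*Rohan₃* c-commands the anaphor but is outside its binding domain → cannot satisfy Principle A.
*Dmitri₄* c-commands the anaphor but is outside its binding domain → cannot satisfy Principle A.
*Anton₅* c-commands the anaphor within its binding domain → licit binder.

{5}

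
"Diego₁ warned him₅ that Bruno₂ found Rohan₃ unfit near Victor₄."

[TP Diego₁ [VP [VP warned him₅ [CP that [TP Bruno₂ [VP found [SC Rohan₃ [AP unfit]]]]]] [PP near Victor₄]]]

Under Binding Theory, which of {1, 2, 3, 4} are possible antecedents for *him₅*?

*him* is a pronoun, so Principle B applies: it must be free in its binding domain.
Binding domain of *him₅*: the matrix TP, whose subject is Diego₁.
*Diego₁* c-commands the pronoun within its binding domain → coindexation would violate Principle B.
*Bruno₂*: the pronoun c-commands this R-expression → coindexation would violate Principle C on *Bruno₂*.
*Rohan₃*: the pronoun c-commands this R-expression → coindexation would violate Principle C on *Rohan₃*.
*Victor₄* and the pronoun do not c-command one another → neither Principle B nor Principle C is at stake; coindexation permitted.

{4}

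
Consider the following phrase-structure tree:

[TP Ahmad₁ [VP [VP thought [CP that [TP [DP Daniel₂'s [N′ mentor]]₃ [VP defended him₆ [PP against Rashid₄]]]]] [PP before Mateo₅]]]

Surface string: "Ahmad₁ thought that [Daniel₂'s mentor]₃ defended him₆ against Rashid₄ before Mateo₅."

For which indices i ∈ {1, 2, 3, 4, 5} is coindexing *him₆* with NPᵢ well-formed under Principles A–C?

*him* is a pronoun, so Principle B applies: it must be free in its binding domain.
Binding domain of *him₆*: the embedded TP, whose subject is [Daniel₂'s mentor]₃.
*Ahmad₁* c-commands the pronoun but from outside its binding domain, and is not c-commanded by it → coindexation permitted.
*Daniel₂* and the pronoun do not c-command one another → neither Principle B nor Principle C is at stake; coindexation permitted.
*[Daniel₂'s mentor]₃* c-commands the pronoun within its binding domain → coindexation would violate Principle B.
*Rashid₄*: the pronoun c-commands this R-expression → coindexation would violate Principle C on *Rashid₄*.
*Mateo₅* and the pronoun do not c-command one another → neither Principle B nor Principle C is at stake; coindexation permitted.

{1, 2, 5}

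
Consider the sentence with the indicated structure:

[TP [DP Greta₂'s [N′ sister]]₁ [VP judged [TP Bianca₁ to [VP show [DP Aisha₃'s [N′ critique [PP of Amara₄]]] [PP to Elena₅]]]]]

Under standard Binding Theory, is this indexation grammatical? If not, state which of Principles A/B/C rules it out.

The two coindexed NPs are *[Greta₂'s sister]₁* and *Bianca₁*.
*Bianca₁* is an R-expression. Principle C requires it to be free everywhere.
*[Greta₂'s sister]₁* c-commands it and carries the same index.
The R-expression is bound → Principle C violation.

Principle C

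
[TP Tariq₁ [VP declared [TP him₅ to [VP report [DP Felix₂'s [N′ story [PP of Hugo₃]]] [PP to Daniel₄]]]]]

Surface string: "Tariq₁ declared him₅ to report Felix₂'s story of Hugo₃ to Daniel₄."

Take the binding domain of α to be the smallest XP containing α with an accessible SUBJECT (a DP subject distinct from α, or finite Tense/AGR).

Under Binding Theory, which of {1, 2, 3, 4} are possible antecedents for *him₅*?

*him* is a pronoun, so Principle B applies: it must be free in its binding domain.
Binding domain of *him₅*: the matrix TP, whose subject is Tariq₁.
*Tariq₁* c-commands the pronoun within its binding domain → coindexation would violate Principle B.
*Felix₂*: the pronoun c-commands this R-expression → coindexation would violate Principle C on *Felix₂*.
*Hugo₃*: the pronoun c-commands this R-expression → coindexation would violate Principle C on *Hugo₃*.
*Daniel₄*: the pronoun c-commands this R-expression → coindexation would violate Principle C on *Daniel₄*.

none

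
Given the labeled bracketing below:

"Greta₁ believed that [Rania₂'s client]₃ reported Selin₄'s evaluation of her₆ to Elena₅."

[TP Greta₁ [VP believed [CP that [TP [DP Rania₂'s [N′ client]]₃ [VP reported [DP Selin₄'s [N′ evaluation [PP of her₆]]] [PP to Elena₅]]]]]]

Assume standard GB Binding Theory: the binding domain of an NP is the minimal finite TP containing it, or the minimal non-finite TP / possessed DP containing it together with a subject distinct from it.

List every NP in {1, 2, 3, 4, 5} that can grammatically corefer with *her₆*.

*her* is a pronoun, so Principle B applies: it must be free in its binding domain.
Binding domain of *her₆*: the possessed DP, whose subject is Selin₄.
*Greta₁* c-commands the pronoun but from outside its binding domain, and is not c-commanded by it → coindexation permitted.
*Rania₂* and the pronoun do not c-command one another → neither Principle B nor Principle C is at stake; coindexation permitted.
*[Rania₂'s client]₃* c-commands the pronoun but from outside its binding domain, and is not c-commanded by it → coindexation permitted.
*Selin₄* c-commands the pronoun within its binding domain → coindexation would violate Principle B.
*Elena₅* and the pronoun do not c-command one another → neither Principle B nor Principle C is at stake; coindexation permitted.

{1, 2, 3, 5}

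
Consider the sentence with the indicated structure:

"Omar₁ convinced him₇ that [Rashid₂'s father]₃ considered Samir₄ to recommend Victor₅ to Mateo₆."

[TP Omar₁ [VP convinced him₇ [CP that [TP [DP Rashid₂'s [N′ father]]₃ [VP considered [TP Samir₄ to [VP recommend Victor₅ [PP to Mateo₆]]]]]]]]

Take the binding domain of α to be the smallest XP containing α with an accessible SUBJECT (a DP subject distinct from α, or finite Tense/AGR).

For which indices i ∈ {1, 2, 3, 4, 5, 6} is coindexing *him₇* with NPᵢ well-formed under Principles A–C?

none

*him* is a pronoun, so Principle B applies: it must be free in its binding domain.
Binding domain of *him₇*: the matrix TP, whose subject is Omar₁.
*Omar₁* c-commands the pronoun within its binding domain → coindexation would violate Principle B.
*Rashid₂*: the pronoun c-commands this R-expression → coindexation would violate Principle C on *Rashid₂*.
*[Rashid₂'s father]₃*: the pronoun c-commands this R-expression → coindexation would violate Principle C on *[Rashid₂'s father]₃*.
*Samir₄*: the pronoun c-commands this R-expression → coindexation would violate Principle C on *Samir₄*.
*Victor₅*: the pronoun c-commands this R-expression → coindexation would violate Principle C on *Victor₅*.
*Mateo₆*: the pronoun c-commands this R-expression → coindexation would violate Principle C on *Mateo₆*.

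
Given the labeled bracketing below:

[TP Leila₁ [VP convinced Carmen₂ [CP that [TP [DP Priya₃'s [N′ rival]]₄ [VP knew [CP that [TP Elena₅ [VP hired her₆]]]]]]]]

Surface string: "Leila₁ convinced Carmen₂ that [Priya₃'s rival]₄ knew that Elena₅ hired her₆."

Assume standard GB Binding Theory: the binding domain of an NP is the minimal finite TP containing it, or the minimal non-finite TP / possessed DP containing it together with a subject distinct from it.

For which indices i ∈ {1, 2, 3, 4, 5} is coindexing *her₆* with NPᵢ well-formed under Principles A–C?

*her* is a pronoun, so Principle B applies: it must be free in its binding domain.
Binding domain of *her₆*: the embedded TP, whose subject is Elena₅.
*Leila₁* c-commands the pronoun but from outside its binding domain, and is not c-commanded by it → coindexation permitted.
*Carmen₂* c-commands the pronoun but from outside its binding domain, and is not c-commanded by it → coindexation permitted.
*Priya₃* and the pronoun do not c-command one another → neither Principle B nor Principle C is at stake; coindexation permitted.
*[Priya₃'s rival]₄* c-commands the pronoun but from outside its binding domain, and is not c-commanded by it → coindexation permitted.
*Elena₅* c-commands the pronoun within its binding domain → coindexation would violate Principle B.

{1, 2, 3, 4}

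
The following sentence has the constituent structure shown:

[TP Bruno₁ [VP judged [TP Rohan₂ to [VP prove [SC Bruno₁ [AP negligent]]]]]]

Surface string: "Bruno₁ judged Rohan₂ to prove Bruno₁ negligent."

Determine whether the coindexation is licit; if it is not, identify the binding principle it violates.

Principle C

The two coindexed NPs are *Bruno₁* (the lower occurrence) and *Bruno₁* (the higher occurrence).
*Bruno₁* (the lower occurrence) is an R-expression. Principle C requires it to be free everywhere.
*Bruno₁* (the higher occurrence) c-commands it and carries the same index.
The R-expression is bound → Principle C violation.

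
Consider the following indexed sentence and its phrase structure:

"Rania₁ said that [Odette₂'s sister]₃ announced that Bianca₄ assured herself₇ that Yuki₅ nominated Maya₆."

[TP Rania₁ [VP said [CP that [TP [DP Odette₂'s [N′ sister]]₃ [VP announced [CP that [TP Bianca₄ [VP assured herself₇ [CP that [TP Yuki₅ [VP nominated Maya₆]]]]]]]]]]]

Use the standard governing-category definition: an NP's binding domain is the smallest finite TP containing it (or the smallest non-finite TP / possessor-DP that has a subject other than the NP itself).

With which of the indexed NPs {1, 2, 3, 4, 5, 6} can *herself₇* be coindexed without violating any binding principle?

{4}

*herself* is an anaphor, so Principle A applies: it must be bound in its binding domain.
Binding domain of *herself₇*: the embedded TP, whose subject is Bianca₄.
*Rania₁* c-commands the anaphor but is outside its binding domain → cannot satisfy Principle A.
*Odette₂* does not c-command the anaphor → cannot bind it.
*[Odette₂'s sister]₃* c-commands the anaphor but is outside its binding domain → cannot satisfy Principle A.
*Bianca₄* c-commands the anaphor within its binding domain → licit binder.
*Yuki₅* does not c-command the anaphor → cannot bind it.
*Maya₆* does not c-command the anaphor → cannot bind it.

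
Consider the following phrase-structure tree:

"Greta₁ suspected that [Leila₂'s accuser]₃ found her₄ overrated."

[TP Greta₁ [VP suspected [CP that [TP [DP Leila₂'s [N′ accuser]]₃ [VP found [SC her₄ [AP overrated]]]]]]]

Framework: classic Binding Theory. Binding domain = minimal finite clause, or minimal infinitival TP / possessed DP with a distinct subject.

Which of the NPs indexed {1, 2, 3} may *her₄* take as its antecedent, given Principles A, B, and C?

*her* is a pronoun, so Principle B applies: it must be free in its binding domain.
Binding domain of *her₄*: the embedded TP, whose subject is [Leila₂'s accuser]₃.
*Greta₁* c-commands the pronoun but from outside its binding domain, and is not c-commanded by it → coindexation permitted.
*Leila₂* and the pronoun do not c-command one another → neither Principle B nor Principle C is at stake; coindexation permitted.
*[Leila₂'s accuser]₃* c-commands the pronoun within its binding domain → coindexation would violate Principle B.

{1, 2}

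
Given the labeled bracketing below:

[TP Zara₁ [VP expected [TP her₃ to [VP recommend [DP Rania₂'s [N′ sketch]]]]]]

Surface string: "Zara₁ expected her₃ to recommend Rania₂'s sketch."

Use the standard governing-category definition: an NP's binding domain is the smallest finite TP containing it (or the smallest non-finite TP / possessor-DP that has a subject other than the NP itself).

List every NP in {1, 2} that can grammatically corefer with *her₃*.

none

*her* is a pronoun, so Principle B applies: it must be free in its binding domain.
Binding domain of *her₃*: the matrix TP, whose subject is Zara₁.
*Zara₁* c-commands the pronoun within its binding domain → coindexation would violate Principle B.
*Rania₂*: the pronoun c-commands this R-expression → coindexation would violate Principle C on *Rania₂*.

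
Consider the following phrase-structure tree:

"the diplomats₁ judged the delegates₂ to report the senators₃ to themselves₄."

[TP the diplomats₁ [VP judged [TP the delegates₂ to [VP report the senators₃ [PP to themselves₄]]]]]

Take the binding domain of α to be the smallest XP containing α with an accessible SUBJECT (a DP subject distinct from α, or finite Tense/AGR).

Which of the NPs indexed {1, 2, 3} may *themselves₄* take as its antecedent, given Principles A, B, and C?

{2, 3}

*themselves* is an anaphor, so Principle A applies: it must be bound in its binding domain.
Binding domain of *themselves₄*: the embedded TP, whose subject is the delegates₂.
*the diplomats₁* c-commands the anaphor but is outside its binding domain → cannot satisfy Principle A.
*the delegates₂* c-commands the anaphor within its binding domain → licit binder.
*the senators₃* c-commands the anaphor within its binding domain → licit binder.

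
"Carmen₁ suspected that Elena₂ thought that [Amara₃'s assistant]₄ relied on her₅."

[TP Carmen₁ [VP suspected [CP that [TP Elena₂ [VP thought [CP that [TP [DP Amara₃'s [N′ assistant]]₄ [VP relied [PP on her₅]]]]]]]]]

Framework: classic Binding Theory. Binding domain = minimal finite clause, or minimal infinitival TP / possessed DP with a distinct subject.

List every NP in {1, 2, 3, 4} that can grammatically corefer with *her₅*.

{1, 2, 3}

*her* is a pronoun, so Principle B applies: it must be free in its binding domain.
Binding domain of *her₅*: the embedded TP, whose subject is [Amara₃'s assistant]₄.
*Carmen₁* c-commands the pronoun but from outside its binding domain, and is not c-commanded by it → coindexation permitted.
*Elena₂* c-commands the pronoun but from outside its binding domain, and is not c-commanded by it → coindexation permitted.
*Amara₃* and the pronoun do not c-command one another → neither Principle B nor Principle C is at stake; coindexation permitted.
*[Amara₃'s assistant]₄* c-commands the pronoun within its binding domain → coindexation would violate Principle B.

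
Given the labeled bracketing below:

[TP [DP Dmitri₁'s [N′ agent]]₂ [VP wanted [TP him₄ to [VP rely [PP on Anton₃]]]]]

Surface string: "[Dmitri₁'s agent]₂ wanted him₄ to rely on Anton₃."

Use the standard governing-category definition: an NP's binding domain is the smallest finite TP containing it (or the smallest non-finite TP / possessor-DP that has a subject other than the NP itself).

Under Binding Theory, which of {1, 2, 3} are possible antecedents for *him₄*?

*him* is a pronoun, so Principle B applies: it must be free in its binding domain.
Binding domain of *him₄*: the matrix TP, whose subject is [Dmitri₁'s agent]₂.
*Dmitri₁* and the pronoun do not c-command one another → neither Principle B nor Principle C is at stake; coindexation permitted.
*[Dmitri₁'s agent]₂* c-commands the pronoun within its binding domain → coindexation would violate Principle B.
*Anton₃*: the pronoun c-commands this R-expression → coindexation would violate Principle C on *Anton₃*.

{1}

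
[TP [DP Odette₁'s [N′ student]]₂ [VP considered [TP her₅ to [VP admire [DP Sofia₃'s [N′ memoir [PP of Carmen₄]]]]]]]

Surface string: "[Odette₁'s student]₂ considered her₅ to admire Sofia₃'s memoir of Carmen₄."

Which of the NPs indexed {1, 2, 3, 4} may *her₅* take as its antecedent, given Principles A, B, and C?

*her* is a pronoun, so Principle B applies: it must be free in its binding domain.
Binding domain of *her₅*: the matrix TP, whose subject is [Odette₁'s student]₂.
*Odette₁* and the pronoun do not c-command one another → neither Principle B nor Principle C is at stake; coindexation permitted.
*[Odette₁'s student]₂* c-commands the pronoun within its binding domain → coindexation would violate Principle B.
*Sofia₃*: the pronoun c-commands this R-expression → coindexation would violate Principle C on *Sofia₃*.
*Carmen₄*: the pronoun c-commands this R-expression → coindexation would violate Principle C on *Carmen₄*.

{1}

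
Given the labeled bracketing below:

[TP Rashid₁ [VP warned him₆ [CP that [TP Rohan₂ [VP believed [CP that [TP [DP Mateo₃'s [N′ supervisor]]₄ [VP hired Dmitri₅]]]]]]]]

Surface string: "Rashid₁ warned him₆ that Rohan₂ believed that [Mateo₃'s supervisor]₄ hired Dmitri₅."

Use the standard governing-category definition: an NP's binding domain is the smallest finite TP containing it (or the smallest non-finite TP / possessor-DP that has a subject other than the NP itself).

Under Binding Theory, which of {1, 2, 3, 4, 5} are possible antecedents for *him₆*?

none

*him* is a pronoun, so Principle B applies: it must be free in its binding domain.
Binding domain of *him₆*: the matrix TP, whose subject is Rashid₁.
*Rashid₁* c-commands the pronoun within its binding domain → coindexation would violate Principle B.
*Rohan₂*: the pronoun c-commands this R-expression → coindexation would violate Principle C on *Rohan₂*.
*Mateo₃*: the pronoun c-commands this R-expression → coindexation would violate Principle C on *Mateo₃*.
*[Mateo₃'s supervisor]₄*: the pronoun c-commands this R-expression → coindexation would violate Principle C on *[Mateo₃'s supervisor]₄*.
*Dmitri₅*: the pronoun c-commands this R-expression → coindexation would violate Principle C on *Dmitri₅*.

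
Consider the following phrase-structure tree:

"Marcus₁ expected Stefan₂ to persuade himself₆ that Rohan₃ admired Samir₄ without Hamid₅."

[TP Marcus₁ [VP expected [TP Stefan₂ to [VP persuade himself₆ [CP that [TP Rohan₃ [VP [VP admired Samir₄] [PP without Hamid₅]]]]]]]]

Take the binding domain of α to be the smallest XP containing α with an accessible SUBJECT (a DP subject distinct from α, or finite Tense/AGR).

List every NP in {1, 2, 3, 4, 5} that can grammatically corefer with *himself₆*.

*himself* is an anaphor, so Principle A applies: it must be bound in its binding domain.
Binding domain of *himself₆*: the embedded TP, whose subject is Stefan₂.
*Marcus₁* c-commands the anaphor but is outside its binding domain → cannot satisfy Principle A.
*Stefan₂* c-commands the anaphor within its binding domain → licit binder.
*Rohan₃* does not c-command the anaphor → cannot bind it.
*Samir₄* does not c-command the anaphor → cannot bind it.
*Hamid₅* does not c-command the anaphor → cannot bind it.

{2}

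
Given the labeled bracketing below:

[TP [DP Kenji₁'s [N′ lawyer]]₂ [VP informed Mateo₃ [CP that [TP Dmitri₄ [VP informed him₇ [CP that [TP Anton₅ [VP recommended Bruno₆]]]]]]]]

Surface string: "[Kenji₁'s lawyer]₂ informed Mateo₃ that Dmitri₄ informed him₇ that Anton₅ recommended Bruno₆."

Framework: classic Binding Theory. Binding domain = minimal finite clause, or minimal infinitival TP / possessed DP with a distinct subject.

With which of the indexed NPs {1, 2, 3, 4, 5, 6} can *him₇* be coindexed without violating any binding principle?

*him* is a pronoun, so Principle B applies: it must be free in its binding domain.
Binding domain of *him₇*: the embedded TP, whose subject is Dmitri₄.
*Kenji₁* and the pronoun do not c-command one another → neither Principle B nor Principle C is at stake; coindexation permitted.
*[Kenji₁'s lawyer]₂* c-commands the pronoun but from outside its binding domain, and is not c-commanded by it → coindexation permitted.
*Mateo₃* c-commands the pronoun but from outside its binding domain, and is not c-commanded by it → coindexation permitted.
*Dmitri₄* c-commands the pronoun within its binding domain → coindexation would violate Principle B.
*Anton₅*: the pronoun c-commands this R-expression → coindexation would violate Principle C on *Anton₅*.
*Bruno₆*: the pronoun c-commands this R-expression → coindexation would violate Principle C on *Bruno₆*.

{1, 2, 3}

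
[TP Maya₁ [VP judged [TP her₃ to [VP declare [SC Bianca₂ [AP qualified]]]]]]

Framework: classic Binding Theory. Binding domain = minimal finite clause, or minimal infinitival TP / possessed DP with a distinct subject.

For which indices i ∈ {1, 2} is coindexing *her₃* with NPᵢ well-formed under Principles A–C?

*her* is a pronoun, so Principle B applies: it must be free in its binding domain.
Binding domain of *her₃*: the matrix TP, whose subject is Maya₁.
*Maya₁* c-commands the pronoun within its binding domain → coindexation would violate Principle B.
*Bianca₂*: the pronoun c-commands this R-expression → coindexation would violate Principle C on *Bianca₂*.

none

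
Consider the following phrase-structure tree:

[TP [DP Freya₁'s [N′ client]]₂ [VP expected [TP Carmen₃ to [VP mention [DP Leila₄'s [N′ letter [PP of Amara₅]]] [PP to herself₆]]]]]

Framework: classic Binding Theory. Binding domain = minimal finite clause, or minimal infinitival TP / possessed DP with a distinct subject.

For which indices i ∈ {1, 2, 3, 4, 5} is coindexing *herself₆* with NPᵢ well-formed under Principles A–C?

*herself* is an anaphor, so Principle A applies: it must be bound in its binding domain.
Binding domain of *herself₆*: the embedded TP, whose subject is Carmen₃.
*Freya₁* does not c-command the anaphor → cannot bind it.
*[Freya₁'s client]₂* c-commands the anaphor but is outside its binding domain → cannot satisfy Principle A.
*Carmen₃* c-commands the anaphor within its binding domain → licit binder.
*Leila₄* does not c-command the anaphor → cannot bind it.
*Amara₅* does not c-command the anaphor → cannot bind it.

{3}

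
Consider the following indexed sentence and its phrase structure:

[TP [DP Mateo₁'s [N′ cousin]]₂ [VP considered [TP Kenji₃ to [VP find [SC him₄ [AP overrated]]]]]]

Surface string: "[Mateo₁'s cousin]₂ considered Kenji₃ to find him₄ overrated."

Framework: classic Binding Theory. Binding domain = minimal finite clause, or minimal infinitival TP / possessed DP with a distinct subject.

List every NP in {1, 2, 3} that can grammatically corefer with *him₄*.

{1, 2}

*him* is a pronoun, so Principle B applies: it must be free in its binding domain.
Binding domain of *him₄*: the embedded TP, whose subject is Kenji₃.
*Mateo₁* and the pronoun do not c-command one another → neither Principle B nor Principle C is at stake; coindexation permitted.
*[Mateo₁'s cousin]₂* c-commands the pronoun but from outside its binding domain, and is not c-commanded by it → coindexation permitted.
*Kenji₃* c-commands the pronoun within its binding domain → coindexation would violate Principle B.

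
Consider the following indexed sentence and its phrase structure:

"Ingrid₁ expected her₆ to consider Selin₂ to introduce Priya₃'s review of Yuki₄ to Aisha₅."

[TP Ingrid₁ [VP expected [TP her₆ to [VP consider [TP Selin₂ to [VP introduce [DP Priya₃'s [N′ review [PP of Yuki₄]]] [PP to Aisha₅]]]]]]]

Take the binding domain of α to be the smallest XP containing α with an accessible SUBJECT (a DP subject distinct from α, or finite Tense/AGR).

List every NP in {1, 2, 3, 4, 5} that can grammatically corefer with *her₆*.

*her* is a pronoun, so Principle B applies: it must be free in its binding domain.
Binding domain of *her₆*: the matrix TP, whose subject is Ingrid₁.
*Ingrid₁* c-commands the pronoun within its binding domain → coindexation would violate Principle B.
*Selin₂*: the pronoun c-commands this R-expression → coindexation would violate Principle C on *Selin₂*.
*Priya₃*: the pronoun c-commands this R-expression → coindexation would violate Principle C on *Priya₃*.
*Yuki₄*: the pronoun c-commands this R-expression → coindexation would violate Principle C on *Yuki₄*.
*Aisha₅*: the pronoun c-commands this R-expression → coindexation would violate Principle C on *Aisha₅*.

none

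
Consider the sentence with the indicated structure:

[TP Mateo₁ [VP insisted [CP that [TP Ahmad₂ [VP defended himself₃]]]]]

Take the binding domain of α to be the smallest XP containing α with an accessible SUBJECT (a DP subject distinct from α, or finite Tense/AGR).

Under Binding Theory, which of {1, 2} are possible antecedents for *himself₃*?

*himself* is an anaphor, so Principle A applies: it must be bound in its binding domain.
Binding domain of *himself₃*: the embedded TP, whose subject is Ahmad₂.
*Mateo₁* c-commands the anaphor but is outside its binding domain → cannot satisfy Principle A.
*Ahmad₂* c-commands the anaphor within its binding domain → licit binder.

{2}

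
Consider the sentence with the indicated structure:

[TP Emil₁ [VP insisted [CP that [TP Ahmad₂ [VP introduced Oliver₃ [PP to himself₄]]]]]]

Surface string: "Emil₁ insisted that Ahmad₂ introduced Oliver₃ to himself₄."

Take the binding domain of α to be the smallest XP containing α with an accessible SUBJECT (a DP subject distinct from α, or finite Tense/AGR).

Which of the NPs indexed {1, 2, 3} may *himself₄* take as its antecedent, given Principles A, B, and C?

*himself* is an anaphor, so Principle A applies: it must be bound in its binding domain.
Binding domain of *himself₄*: the embedded TP, whose subject is Ahmad₂.
*Emil₁* c-commands the anaphor but is outside its binding domain → cannot satisfy Principle A.
*Ahmad₂* c-commands the anaphor within its binding domain → licit binder.
*Oliver₃* c-commands the anaphor within its binding domain → licit binder.

{2, 3}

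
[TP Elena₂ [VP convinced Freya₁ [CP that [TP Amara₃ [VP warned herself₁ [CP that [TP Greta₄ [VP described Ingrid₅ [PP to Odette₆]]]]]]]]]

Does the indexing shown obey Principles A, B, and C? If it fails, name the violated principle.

Principle A

The two coindexed NPs are *Freya₁* and *herself₁*.
*herself₁* is an anaphor. Principle A requires it to be bound within its binding domain — the embedded TP, whose subject is Amara₃.
Within that domain it is c-commanded by *Amara₃*, which does not share its index.
*Freya₁* does c-command the anaphor, but from outside its binding domain.
The anaphor is unbound in its domain → Principle A violation.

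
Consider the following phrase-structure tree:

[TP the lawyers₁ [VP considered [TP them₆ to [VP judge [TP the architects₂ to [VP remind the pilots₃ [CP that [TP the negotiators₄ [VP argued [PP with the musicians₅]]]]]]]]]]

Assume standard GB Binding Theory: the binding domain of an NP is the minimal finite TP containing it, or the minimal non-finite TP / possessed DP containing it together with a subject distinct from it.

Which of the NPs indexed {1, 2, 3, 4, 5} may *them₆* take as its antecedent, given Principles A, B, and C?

none

*them* is a pronoun, so Principle B applies: it must be free in its binding domain.
Binding domain of *them₆*: the matrix TP, whose subject is the lawyers₁.
*the lawyers₁* c-commands the pronoun within its binding domain → coindexation would violate Principle B.
*the architects₂*: the pronoun c-commands this R-expression → coindexation would violate Principle C on *the architects₂*.
*the pilots₃*: the pronoun c-commands this R-expression → coindexation would violate Principle C on *the pilots₃*.
*the negotiators₄*: the pronoun c-commands this R-expression → coindexation would violate Principle C on *the negotiators₄*.
*the musicians₅*: the pronoun c-commands this R-expression → coindexation would violate Principle C on *the musicians₅*.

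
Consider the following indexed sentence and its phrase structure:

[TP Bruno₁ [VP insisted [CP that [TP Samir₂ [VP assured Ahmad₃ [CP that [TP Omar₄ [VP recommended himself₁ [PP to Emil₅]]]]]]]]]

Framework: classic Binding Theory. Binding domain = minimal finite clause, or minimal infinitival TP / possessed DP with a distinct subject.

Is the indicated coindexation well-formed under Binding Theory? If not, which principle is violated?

Principle A

The two coindexed NPs are *Bruno₁* and *himself₁*.
*himself₁* is an anaphor. Principle A requires it to be bound within its binding domain — the embedded TP, whose subject is Omar₄.
Within that domain it is c-commanded by *Omar₄*, which does not share its index.
*Bruno₁* does c-command the anaphor, but from outside its binding domain.
The anaphor is unbound in its domain → Principle A violation.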